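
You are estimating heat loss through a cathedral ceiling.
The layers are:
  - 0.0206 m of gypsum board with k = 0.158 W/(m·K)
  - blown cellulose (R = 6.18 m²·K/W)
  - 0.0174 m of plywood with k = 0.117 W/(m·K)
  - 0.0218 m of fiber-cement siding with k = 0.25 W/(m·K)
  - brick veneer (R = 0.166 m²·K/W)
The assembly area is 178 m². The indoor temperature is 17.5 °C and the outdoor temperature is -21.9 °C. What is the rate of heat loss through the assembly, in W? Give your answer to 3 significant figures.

1040 W

0.0206/0.158 = 0.1304
0.0174/0.117 = 0.1487
0.0218/0.25 = 0.0872
R_total = 0.1304 + 6.18 + 0.1487 + 0.0872 + 0.166 = 6.712 m²·K/W
Q = A·ΔT/R = 178 × (17.5 − (-21.9)) / 6.712 = 1045 W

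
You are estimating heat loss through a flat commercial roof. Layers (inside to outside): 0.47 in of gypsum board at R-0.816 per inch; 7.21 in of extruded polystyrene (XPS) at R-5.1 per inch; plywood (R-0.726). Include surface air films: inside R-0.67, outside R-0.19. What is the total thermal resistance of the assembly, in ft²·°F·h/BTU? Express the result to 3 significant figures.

0.47 × 0.816 = 0.3835
7.21 × 5.1 = 36.77
R_total = 0.67 + 0.3835 + 36.77 + 0.726 + 0.19 = 38.74 ft²·°F·h/BTU

38.7 ft²·°F·h/BTU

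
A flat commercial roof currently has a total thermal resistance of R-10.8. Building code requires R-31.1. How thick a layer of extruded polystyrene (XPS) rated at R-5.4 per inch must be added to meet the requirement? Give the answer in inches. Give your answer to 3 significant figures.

3.76 in

ΔR = 31.1 − 10.8 = 20.3 ft²·°F·h/BTU
L = ΔR / (R/in) = 20.3/5.4 = 3.759 in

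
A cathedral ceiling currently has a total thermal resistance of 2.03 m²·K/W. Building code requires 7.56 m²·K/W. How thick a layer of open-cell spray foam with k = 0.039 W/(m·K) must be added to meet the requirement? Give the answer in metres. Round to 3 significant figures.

ΔR = 7.56 − 2.03 = 5.53 m²·K/W
L = ΔR × k = 5.53 × 0.039 = 0.2157 m

0.216 m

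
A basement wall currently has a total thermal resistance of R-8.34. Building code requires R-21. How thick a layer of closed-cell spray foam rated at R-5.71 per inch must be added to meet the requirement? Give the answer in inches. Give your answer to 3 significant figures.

2.22 in

ΔR = 21 − 8.34 = 12.66 ft²·°F·h/BTU
L = ΔR / (R/in) = 12.66/5.71 = 2.217 in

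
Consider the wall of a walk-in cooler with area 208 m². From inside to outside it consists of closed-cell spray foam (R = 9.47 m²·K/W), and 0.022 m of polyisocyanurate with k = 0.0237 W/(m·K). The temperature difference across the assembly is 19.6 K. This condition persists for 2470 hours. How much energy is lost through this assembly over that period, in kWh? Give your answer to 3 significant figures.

968 kWh

0.022/0.0237 = 0.9283
R_total = 9.47 + 0.9283 = 10.4 m²·K/W
Q = 208 × 19.6 / 10.4 = 392.1 W
E = 392.1 W × 2470 h / 1000 = 968.4 kWh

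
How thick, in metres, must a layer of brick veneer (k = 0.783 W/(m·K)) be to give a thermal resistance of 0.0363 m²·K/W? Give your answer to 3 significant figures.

L = R·k = 0.0363 × 0.783 = 0.02842 m

0.0284 m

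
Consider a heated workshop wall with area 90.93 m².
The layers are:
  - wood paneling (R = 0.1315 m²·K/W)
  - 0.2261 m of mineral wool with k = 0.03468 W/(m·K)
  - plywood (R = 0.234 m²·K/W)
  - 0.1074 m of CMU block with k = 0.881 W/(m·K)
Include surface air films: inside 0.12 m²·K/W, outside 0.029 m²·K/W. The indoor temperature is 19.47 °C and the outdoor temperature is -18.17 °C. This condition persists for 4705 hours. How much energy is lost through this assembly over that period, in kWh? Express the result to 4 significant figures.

2250 kWh

0.2261/0.03468 = 6.5196
0.1074/0.881 = 0.12191
R_total = 0.12 + 0.1315 + 6.5196 + 0.234 + 0.12191 + 0.029 = 7.156 m²·K/W
Q = 90.93 × (19.47 − (-18.17)) / 7.156 = 478.28 W
E = 478.28 W × 4705 h / 1000 = 2250.3 kWh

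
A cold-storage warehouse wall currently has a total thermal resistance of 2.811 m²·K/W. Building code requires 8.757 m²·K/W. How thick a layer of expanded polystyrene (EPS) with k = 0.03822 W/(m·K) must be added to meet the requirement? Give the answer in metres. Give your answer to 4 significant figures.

ΔR = 8.757 − 2.811 = 5.946 m²·K/W
L = ΔR × k = 5.946 × 0.03822 = 0.22726 m

0.2273 m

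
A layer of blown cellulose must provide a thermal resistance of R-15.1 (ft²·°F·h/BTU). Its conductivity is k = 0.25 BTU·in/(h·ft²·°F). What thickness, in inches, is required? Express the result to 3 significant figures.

3.77 in

L = R × k = 15.1 × 0.25 = 3.775 in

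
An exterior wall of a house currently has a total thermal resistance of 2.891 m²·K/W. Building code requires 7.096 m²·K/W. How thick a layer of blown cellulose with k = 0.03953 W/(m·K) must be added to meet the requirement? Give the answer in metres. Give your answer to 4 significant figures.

0.1662 m

ΔR = 7.096 − 2.891 = 4.205 m²·K/W
L = ΔR × k = 4.205 × 0.03953 = 0.16622 m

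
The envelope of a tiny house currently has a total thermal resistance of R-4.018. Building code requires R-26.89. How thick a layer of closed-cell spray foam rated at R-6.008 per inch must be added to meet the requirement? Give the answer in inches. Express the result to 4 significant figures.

ΔR = 26.89 − 4.018 = 22.872 ft²·°F·h/BTU
L = ΔR / (R/in) = 22.872/6.008 = 3.8069 in

3.807 in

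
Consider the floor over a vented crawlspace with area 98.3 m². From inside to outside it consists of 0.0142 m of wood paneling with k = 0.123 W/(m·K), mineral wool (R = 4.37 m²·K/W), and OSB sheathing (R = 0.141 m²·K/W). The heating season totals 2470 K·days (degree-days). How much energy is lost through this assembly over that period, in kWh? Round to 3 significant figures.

0.0142/0.123 = 0.1154
R_total = 0.1154 + 4.37 + 0.141 = 4.626 m²·K/W
E = A × HDD × 24 / R / 1000 = 98.3 × 2470 × 24 / 4.626 / 1000 = 1260 kWh

1260 kWh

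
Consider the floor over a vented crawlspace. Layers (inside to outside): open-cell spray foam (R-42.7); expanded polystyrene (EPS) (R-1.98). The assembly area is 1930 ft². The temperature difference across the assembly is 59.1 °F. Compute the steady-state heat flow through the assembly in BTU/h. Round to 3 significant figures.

R_total = 42.7 + 1.98 = 44.68 ft²·°F·h/BTU
Q = A·ΔT/R = 1930 × 59.1 / 44.68 = 2553 BTU/h

2550 BTU/h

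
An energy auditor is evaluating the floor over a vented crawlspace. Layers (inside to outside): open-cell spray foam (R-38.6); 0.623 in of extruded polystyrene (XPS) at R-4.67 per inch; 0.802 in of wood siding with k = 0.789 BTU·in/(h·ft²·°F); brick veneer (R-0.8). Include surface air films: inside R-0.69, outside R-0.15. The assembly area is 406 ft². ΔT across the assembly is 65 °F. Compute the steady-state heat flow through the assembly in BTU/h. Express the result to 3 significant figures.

0.623 × 4.67 = 2.909
0.802/0.789 = 1.016
R_total = 0.69 + 38.6 + 2.909 + 1.016 + 0.8 + 0.15 = 44.17 ft²·°F·h/BTU
Q = A·ΔT/R = 406 × 65 / 44.17 = 597.5 BTU/h

598 BTU/h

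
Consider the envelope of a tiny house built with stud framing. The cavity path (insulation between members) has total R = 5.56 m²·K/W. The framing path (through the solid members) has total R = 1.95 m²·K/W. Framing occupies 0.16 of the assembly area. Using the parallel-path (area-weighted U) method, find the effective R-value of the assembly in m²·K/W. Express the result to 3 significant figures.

4.29 m²·K/W

U_eff = 0.84/5.56 + 0.16/1.95 = 0.1511 + 0.08205 = 0.2331
R_eff = 1/U_eff = 4.289 m²·K/W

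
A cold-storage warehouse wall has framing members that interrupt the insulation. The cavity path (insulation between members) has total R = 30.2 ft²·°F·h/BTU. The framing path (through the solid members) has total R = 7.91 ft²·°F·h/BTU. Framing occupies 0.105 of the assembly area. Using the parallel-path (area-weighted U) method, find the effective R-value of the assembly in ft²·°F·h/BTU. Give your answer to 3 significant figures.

23.3 ft²·°F·h/BTU

U_eff = 0.895/30.2 + 0.105/7.91 = 0.02964 + 0.01327 = 0.04291
R_eff = 1/U_eff = 23.3 ft²·°F·h/BTU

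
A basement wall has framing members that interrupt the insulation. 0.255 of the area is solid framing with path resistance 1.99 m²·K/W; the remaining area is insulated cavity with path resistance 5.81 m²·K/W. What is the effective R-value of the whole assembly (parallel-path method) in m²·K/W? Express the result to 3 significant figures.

U_eff = 0.745/5.81 + 0.255/1.99 = 0.1282 + 0.1281 = 0.2564
R_eff = 1/U_eff = 3.901 m²·K/W

3.90 m²·K/W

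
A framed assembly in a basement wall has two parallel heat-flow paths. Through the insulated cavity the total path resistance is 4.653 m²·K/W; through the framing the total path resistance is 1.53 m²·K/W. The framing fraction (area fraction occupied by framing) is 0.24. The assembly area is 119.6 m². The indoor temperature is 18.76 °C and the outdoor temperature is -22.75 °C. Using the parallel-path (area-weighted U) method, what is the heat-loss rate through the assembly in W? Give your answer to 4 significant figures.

1590 W

U_eff = 0.76/4.653 + 0.24/1.53 = 0.16334 + 0.15686 = 0.3202
R_eff = 1/U_eff = 3.1231 m²·K/W
Q = 119.6 × (18.76 − (-22.75)) / 3.1231 = 1589.7 W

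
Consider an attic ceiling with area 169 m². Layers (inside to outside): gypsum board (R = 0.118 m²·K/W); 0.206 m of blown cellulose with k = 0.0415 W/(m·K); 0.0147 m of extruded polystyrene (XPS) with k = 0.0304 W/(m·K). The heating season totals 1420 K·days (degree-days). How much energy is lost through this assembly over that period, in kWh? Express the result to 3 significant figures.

0.206/0.0415 = 4.964
0.0147/0.0304 = 0.4836
R_total = 0.118 + 4.964 + 0.4836 = 5.565 m²·K/W
E = A × HDD × 24 / R / 1000 = 169 × 1420 × 24 / 5.565 / 1000 = 1035 kWh

1030 kWh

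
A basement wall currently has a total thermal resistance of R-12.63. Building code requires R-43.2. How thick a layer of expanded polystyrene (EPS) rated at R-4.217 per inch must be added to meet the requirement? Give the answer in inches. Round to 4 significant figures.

ΔR = 43.2 − 12.63 = 30.57 ft²·°F·h/BTU
L = ΔR / (R/in) = 30.57/4.217 = 7.2492 in

7.249 in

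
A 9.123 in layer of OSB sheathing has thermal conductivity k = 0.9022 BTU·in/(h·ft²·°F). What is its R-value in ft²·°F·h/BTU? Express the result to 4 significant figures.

10.11 ft²·°F·h/BTU

R = L/k = 9.123/0.9022 = 10.112 ft²·°F·h/BTU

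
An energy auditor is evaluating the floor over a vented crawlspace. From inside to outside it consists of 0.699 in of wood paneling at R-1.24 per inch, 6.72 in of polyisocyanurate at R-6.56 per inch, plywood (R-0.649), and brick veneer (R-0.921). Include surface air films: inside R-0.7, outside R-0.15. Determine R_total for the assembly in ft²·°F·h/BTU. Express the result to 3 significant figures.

0.699 × 1.24 = 0.8668
6.72 × 6.56 = 44.08
R_total = 0.7 + 0.8668 + 44.08 + 0.649 + 0.921 + 0.15 = 47.37 ft²·°F·h/BTU

47.4 ft²·°F·h/BTU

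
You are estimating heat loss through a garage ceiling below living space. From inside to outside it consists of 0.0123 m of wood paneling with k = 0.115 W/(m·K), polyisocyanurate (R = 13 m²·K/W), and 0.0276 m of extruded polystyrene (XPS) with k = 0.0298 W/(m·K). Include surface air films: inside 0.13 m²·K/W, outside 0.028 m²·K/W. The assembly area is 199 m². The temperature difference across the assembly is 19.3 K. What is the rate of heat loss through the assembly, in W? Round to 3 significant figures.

0.0123/0.115 = 0.107
0.0276/0.0298 = 0.9262
R_total = 0.13 + 0.107 + 13 + 0.9262 + 0.028 = 14.19 m²·K/W
Q = A·ΔT/R = 199 × 19.3 / 14.19 = 270.6 W

271 W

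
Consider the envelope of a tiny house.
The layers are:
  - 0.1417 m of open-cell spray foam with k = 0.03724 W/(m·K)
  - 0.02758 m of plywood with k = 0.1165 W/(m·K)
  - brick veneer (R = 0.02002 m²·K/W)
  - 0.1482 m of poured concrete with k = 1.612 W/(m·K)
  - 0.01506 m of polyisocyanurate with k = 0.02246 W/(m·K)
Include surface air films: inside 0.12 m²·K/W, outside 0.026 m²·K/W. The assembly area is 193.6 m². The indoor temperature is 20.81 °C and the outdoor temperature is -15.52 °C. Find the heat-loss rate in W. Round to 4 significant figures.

0.1417/0.03724 = 3.805
0.02758/0.1165 = 0.23674
0.1482/1.612 = 0.091935
0.01506/0.02246 = 0.67053
R_total = 0.12 + 3.805 + 0.23674 + 0.02002 + 0.091935 + 0.67053 + 0.026 = 4.9703 m²·K/W
Q = A·ΔT/R = 193.6 × (20.81 − (-15.52)) / 4.9703 = 1415.1 W

1415 W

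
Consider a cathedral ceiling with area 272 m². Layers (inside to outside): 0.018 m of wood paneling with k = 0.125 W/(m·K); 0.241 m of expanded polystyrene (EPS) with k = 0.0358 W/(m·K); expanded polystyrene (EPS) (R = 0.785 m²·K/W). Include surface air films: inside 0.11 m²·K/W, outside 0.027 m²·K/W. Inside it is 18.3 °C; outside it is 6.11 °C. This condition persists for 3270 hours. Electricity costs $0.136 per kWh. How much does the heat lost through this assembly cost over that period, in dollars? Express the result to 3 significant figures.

189 dollars

0.018/0.125 = 0.144
0.241/0.0358 = 6.732
R_total = 0.11 + 0.144 + 6.732 + 0.785 + 0.027 = 7.798 m²·K/W
Q = 272 × (18.3 − 6.11) / 7.798 = 425.2 W
E = 425.2 W × 3270 h / 1000 = 1390 kWh
Cost = 1390 × 0.136 = $189.1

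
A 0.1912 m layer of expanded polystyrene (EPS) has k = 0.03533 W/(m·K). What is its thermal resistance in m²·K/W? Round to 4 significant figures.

5.412 m²·K/W

R = L/k = 0.1912/0.03533 = 5.4118 m²·K/W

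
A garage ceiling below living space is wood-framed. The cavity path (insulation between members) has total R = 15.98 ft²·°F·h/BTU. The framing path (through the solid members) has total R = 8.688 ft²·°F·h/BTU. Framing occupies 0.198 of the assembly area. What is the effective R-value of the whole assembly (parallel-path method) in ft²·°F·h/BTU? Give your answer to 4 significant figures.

U_eff = 0.802/15.98 + 0.198/8.688 = 0.050188 + 0.02279 = 0.072978
R_eff = 1/U_eff = 13.703 ft²·°F·h/BTU

13.70 ft²·°F·h/BTU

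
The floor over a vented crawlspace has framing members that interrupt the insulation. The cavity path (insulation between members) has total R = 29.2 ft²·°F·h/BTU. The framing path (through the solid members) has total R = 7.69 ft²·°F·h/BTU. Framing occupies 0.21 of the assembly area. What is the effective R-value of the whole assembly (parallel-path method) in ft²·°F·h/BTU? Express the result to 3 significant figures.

18.4 ft²·°F·h/BTU

U_eff = 0.79/29.2 + 0.21/7.69 = 0.02705 + 0.02731 = 0.05436
R_eff = 1/U_eff = 18.39 ft²·°F·h/BTU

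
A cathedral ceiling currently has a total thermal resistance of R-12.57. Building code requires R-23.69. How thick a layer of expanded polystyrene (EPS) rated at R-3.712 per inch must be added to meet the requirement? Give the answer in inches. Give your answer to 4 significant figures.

2.996 in

ΔR = 23.69 − 12.57 = 11.12 ft²·°F·h/BTU
L = ΔR / (R/in) = 11.12/3.712 = 2.9957 in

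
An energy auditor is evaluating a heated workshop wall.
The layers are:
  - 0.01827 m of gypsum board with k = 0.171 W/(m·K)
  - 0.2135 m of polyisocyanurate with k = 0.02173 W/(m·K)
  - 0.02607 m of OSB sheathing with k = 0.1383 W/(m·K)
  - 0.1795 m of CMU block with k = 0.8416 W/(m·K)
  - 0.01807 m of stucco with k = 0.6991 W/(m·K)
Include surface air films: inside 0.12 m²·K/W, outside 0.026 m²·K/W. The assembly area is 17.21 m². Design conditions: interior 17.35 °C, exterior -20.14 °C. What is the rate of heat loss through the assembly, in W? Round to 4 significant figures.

61.42 W

0.01827/0.171 = 0.10684
0.2135/0.02173 = 9.8251
0.02607/0.1383 = 0.1885
0.1795/0.8416 = 0.21328
0.01807/0.6991 = 0.025848
R_total = 0.12 + 0.10684 + 9.8251 + 0.1885 + 0.21328 + 0.025848 + 0.026 = 10.506 m²·K/W
Q = A·ΔT/R = 17.21 × (17.35 − (-20.14)) / 10.506 = 61.415 W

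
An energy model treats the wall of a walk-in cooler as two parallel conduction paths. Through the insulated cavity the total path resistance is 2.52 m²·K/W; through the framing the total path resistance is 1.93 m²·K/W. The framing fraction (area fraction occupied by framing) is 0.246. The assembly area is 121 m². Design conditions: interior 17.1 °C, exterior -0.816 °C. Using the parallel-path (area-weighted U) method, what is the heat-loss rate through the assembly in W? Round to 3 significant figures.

925 W

U_eff = 0.754/2.52 + 0.246/1.93 = 0.2992 + 0.1275 = 0.4267
R_eff = 1/U_eff = 2.344 m²·K/W
Q = 121 × (17.1 − (-0.816)) / 2.344 = 924.9 W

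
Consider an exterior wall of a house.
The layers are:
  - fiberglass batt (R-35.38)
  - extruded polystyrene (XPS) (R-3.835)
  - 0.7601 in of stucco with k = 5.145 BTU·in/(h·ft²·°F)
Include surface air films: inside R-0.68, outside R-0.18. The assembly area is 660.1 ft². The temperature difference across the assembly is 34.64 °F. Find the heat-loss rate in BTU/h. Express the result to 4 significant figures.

0.7601/5.145 = 0.14774
R_total = 0.68 + 35.38 + 3.835 + 0.14774 + 0.18 = 40.223 ft²·°F·h/BTU
Q = A·ΔT/R = 660.1 × 34.64 / 40.223 = 568.48 BTU/h

568.5 BTU/h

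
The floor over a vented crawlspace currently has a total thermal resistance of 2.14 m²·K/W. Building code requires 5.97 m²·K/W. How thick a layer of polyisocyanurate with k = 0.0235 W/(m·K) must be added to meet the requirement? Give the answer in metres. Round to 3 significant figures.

0.0900 m

ΔR = 5.97 − 2.14 = 3.83 m²·K/W
L = ΔR × k = 3.83 × 0.0235 = 0.09 m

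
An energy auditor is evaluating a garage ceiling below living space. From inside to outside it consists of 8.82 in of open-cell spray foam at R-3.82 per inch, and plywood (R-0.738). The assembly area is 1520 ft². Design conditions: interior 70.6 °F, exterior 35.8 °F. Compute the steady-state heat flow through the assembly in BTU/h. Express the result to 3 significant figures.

1540 BTU/h

8.82 × 3.82 = 33.69
R_total = 33.69 + 0.738 = 34.43 ft²·°F·h/BTU
Q = A·ΔT/R = 1520 × (70.6 − 35.8) / 34.43 = 1536 BTU/h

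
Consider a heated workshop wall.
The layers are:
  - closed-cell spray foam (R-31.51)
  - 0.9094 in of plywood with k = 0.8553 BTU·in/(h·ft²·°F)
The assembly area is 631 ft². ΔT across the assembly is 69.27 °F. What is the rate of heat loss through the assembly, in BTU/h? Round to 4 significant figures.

1342 BTU/h

0.9094/0.8553 = 1.0633
R_total = 31.51 + 1.0633 = 32.573 ft²·°F·h/BTU
Q = A·ΔT/R = 631 × 69.27 / 32.573 = 1341.9 BTU/h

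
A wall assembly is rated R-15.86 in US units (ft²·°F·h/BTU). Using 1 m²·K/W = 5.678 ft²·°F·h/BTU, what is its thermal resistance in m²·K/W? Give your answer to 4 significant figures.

R_SI = 15.86/5.678 = 2.7932

2.793 m²·K/W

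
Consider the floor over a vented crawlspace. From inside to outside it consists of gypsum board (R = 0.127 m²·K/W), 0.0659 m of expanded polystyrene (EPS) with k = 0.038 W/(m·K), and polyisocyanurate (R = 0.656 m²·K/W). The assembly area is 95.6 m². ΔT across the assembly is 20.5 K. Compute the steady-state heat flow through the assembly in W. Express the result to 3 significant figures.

779 W

0.0659/0.038 = 1.734
R_total = 0.127 + 1.734 + 0.656 = 2.517 m²·K/W
Q = A·ΔT/R = 95.6 × 20.5 / 2.517 = 778.6 W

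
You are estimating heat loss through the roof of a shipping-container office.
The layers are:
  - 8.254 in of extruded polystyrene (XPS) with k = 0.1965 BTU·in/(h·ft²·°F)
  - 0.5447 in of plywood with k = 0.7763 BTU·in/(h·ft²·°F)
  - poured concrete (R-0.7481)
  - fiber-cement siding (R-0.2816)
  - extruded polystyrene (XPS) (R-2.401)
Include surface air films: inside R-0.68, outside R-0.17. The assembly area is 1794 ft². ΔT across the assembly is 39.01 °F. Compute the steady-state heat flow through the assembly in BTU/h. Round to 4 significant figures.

8.254/0.1965 = 42.005
0.5447/0.7763 = 0.70166
R_total = 0.68 + 42.005 + 0.70166 + 0.7481 + 0.2816 + 2.401 + 0.17 = 46.987 ft²·°F·h/BTU
Q = A·ΔT/R = 1794 × 39.01 / 46.987 = 1489.4 BTU/h

1489 BTU/h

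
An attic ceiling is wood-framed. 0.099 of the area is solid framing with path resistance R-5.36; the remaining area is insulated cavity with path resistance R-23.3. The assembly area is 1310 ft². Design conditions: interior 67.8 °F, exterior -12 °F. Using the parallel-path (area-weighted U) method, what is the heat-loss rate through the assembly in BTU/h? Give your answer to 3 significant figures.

5970 BTU/h

U_eff = 0.901/23.3 + 0.099/5.36 = 0.03867 + 0.01847 = 0.05714
R_eff = 1/U_eff = 17.5 ft²·°F·h/BTU
Q = 1310 × (67.8 − (-12)) / 17.5 = 5973 BTU/h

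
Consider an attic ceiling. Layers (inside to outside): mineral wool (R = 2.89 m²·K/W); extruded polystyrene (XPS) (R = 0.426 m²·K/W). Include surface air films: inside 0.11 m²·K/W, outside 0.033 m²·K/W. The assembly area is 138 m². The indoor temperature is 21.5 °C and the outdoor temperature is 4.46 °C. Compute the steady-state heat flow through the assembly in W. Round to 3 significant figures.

R_total = 0.11 + 2.89 + 0.426 + 0.033 = 3.459 m²·K/W
Q = A·ΔT/R = 138 × (21.5 − 4.46) / 3.459 = 679.8 W

680 W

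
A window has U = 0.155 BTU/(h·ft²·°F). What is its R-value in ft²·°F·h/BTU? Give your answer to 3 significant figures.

R = 1/U = 1/0.155 = 6.452

6.45 ft²·°F·h/BTU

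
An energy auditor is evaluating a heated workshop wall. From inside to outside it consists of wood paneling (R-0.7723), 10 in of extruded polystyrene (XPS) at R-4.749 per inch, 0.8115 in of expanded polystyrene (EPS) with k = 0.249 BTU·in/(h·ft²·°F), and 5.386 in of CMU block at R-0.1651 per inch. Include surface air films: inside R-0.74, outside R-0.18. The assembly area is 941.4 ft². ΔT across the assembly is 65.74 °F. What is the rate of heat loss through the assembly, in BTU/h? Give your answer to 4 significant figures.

10 × 4.749 = 47.49
0.8115/0.249 = 3.259
5.386 × 0.1651 = 0.88923
R_total = 0.74 + 0.7723 + 47.49 + 3.259 + 0.88923 + 0.18 = 53.331 ft²·°F·h/BTU
Q = A·ΔT/R = 941.4 × 65.74 / 53.331 = 1160.5 BTU/h

1160 BTU/h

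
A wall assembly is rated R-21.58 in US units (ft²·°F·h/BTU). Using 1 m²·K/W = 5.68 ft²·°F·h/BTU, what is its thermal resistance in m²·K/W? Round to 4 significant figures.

R_SI = 21.58/5.68 = 3.7993

3.799 m²·K/W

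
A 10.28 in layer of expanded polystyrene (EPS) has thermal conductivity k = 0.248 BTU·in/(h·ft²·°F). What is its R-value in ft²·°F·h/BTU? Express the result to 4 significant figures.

R = L/k = 10.28/0.248 = 41.452 ft²·°F·h/BTU

41.45 ft²·°F·h/BTU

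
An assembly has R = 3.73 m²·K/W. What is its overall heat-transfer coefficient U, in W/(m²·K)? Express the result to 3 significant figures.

U = 1/R = 1/3.73 = 0.2681

0.268 W/(m²·K)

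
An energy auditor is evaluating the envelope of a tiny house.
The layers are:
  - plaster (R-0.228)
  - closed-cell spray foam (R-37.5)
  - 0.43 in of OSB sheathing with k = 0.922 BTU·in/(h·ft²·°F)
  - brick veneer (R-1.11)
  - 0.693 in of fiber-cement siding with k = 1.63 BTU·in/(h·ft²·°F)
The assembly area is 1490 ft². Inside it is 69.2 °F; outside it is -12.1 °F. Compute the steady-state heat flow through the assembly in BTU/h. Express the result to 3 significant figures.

0.43/0.922 = 0.4664
0.693/1.63 = 0.4252
R_total = 0.228 + 37.5 + 0.4664 + 1.11 + 0.4252 = 39.73 ft²·°F·h/BTU
Q = A·ΔT/R = 1490 × (69.2 − (-12.1)) / 39.73 = 3049 BTU/h

3050 BTU/h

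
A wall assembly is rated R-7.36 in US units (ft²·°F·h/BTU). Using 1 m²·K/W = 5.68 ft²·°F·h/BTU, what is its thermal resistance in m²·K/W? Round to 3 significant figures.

1.30 m²·K/W

R_SI = 7.36/5.68 = 1.296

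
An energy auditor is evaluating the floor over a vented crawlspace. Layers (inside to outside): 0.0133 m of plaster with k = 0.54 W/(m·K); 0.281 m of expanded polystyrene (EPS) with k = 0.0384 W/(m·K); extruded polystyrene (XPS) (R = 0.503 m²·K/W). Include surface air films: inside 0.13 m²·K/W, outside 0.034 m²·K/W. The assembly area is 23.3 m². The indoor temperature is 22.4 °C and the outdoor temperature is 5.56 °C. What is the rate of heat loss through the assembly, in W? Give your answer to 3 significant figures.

0.0133/0.54 = 0.02463
0.281/0.0384 = 7.318
R_total = 0.13 + 0.02463 + 7.318 + 0.503 + 0.034 = 8.009 m²·K/W
Q = A·ΔT/R = 23.3 × (22.4 − 5.56) / 8.009 = 48.99 W

49.0 W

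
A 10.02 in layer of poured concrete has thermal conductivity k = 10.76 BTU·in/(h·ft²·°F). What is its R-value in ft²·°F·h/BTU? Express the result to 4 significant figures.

R = L/k = 10.02/10.76 = 0.93123 ft²·°F·h/BTU

0.9312 ft²·°F·h/BTU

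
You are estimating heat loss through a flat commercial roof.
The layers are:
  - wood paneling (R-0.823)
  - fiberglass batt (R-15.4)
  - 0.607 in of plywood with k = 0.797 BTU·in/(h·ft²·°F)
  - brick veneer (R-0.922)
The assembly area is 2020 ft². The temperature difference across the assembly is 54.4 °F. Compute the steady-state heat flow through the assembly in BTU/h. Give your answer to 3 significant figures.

6140 BTU/h

0.607/0.797 = 0.7616
R_total = 0.823 + 15.4 + 0.7616 + 0.922 = 17.91 ft²·°F·h/BTU
Q = A·ΔT/R = 2020 × 54.4 / 17.91 = 6137 BTU/h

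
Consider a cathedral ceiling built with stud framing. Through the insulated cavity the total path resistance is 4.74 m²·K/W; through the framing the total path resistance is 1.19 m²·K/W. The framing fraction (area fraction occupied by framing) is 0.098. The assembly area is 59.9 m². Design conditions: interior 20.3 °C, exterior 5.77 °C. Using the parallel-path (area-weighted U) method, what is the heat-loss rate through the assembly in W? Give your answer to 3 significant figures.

U_eff = 0.902/4.74 + 0.098/1.19 = 0.1903 + 0.08235 = 0.2726
R_eff = 1/U_eff = 3.668 m²·K/W
Q = 59.9 × (20.3 − 5.77) / 3.668 = 237.3 W

237 W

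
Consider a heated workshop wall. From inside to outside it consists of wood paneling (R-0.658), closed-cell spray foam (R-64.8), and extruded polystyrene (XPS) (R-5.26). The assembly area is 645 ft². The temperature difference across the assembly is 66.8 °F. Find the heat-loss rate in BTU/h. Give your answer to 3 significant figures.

609 BTU/h

R_total = 0.658 + 64.8 + 5.26 = 70.72 ft²·°F·h/BTU
Q = A·ΔT/R = 645 × 66.8 / 70.72 = 609.3 BTU/h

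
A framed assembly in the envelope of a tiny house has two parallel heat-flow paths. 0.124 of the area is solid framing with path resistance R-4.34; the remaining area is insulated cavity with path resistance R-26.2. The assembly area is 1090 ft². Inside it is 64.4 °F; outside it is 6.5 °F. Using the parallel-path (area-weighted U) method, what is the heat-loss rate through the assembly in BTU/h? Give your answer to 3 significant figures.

3910 BTU/h

U_eff = 0.876/26.2 + 0.124/4.34 = 0.03344 + 0.02857 = 0.06201
R_eff = 1/U_eff = 16.13 ft²·°F·h/BTU
Q = 1090 × (64.4 − 6.5) / 16.13 = 3913 BTU/h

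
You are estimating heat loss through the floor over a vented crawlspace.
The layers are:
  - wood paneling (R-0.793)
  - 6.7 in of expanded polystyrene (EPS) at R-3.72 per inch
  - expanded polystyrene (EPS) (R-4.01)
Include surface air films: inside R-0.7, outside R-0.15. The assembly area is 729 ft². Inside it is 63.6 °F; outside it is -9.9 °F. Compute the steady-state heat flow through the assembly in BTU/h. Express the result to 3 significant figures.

6.7 × 3.72 = 24.92
R_total = 0.7 + 0.793 + 24.92 + 4.01 + 0.15 = 30.58 ft²·°F·h/BTU
Q = A·ΔT/R = 729 × (63.6 − (-9.9)) / 30.58 = 1752 BTU/h

1750 BTU/h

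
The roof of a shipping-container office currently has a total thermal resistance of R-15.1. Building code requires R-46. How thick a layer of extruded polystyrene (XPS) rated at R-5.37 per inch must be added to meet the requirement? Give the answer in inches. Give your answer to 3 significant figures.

ΔR = 46 − 15.1 = 30.9 ft²·°F·h/BTU
L = ΔR / (R/in) = 30.9/5.37 = 5.754 in

5.75 in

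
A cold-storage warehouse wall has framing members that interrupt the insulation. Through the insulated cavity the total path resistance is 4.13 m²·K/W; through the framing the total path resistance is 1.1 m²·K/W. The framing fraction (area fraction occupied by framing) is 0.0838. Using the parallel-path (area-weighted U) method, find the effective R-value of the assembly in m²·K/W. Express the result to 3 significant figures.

3.36 m²·K/W

U_eff = 0.9162/4.13 + 0.0838/1.1 = 0.2218 + 0.07618 = 0.298
R_eff = 1/U_eff = 3.355 m²·K/W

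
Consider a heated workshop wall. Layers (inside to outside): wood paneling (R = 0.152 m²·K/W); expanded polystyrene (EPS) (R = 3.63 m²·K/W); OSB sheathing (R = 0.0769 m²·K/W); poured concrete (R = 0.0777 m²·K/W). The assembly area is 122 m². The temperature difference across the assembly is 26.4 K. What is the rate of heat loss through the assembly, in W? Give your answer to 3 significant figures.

818 W

R_total = 0.152 + 3.63 + 0.0769 + 0.0777 = 3.937 m²·K/W
Q = A·ΔT/R = 122 × 26.4 / 3.937 = 818.2 W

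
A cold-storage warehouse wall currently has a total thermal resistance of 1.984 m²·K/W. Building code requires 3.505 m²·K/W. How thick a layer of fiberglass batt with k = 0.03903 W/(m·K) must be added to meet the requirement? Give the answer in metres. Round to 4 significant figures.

0.05936 m

ΔR = 3.505 − 1.984 = 1.521 m²·K/W
L = ΔR × k = 1.521 × 0.03903 = 0.059365 m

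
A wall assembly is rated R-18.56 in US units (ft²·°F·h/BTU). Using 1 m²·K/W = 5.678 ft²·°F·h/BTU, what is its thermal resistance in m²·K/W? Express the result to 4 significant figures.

R_SI = 18.56/5.678 = 3.2688

3.269 m²·K/W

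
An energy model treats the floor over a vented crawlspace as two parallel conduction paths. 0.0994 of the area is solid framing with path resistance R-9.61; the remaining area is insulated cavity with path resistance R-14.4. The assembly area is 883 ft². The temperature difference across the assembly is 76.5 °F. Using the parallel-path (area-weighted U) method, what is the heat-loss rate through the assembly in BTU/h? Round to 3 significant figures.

4920 BTU/h

U_eff = 0.9006/14.4 + 0.0994/9.61 = 0.06254 + 0.01034 = 0.07289
R_eff = 1/U_eff = 13.72 ft²·°F·h/BTU
Q = 883 × 76.5 / 13.72 = 4923 BTU/h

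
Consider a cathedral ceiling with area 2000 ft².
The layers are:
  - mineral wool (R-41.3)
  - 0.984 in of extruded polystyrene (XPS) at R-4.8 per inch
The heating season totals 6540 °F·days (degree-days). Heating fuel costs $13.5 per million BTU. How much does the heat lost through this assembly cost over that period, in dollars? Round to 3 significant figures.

92.1 dollars

0.984 × 4.8 = 4.723
R_total = 41.3 + 4.723 = 46.02 ft²·°F·h/BTU
E = A × HDD × 24 / R = 2000 × 6540 × 24 / 46.02 = 6821000 BTU
Cost = 6821000/10⁶ × 13.5 = $92.08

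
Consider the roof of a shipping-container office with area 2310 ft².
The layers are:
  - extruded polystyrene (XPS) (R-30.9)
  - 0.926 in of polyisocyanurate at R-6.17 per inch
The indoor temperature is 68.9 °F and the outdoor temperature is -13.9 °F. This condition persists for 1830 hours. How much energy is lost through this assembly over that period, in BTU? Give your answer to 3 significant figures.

9560000 BTU

0.926 × 6.17 = 5.713
R_total = 30.9 + 5.713 = 36.61 ft²·°F·h/BTU
Q = 2310 × (68.9 − (-13.9)) / 36.61 = 5224 BTU/h
E = 5224 × 1830 = 9560000 BTU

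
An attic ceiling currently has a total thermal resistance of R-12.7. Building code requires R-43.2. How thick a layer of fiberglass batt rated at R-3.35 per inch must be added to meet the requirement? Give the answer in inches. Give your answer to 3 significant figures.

ΔR = 43.2 − 12.7 = 30.5 ft²·°F·h/BTU
L = ΔR / (R/in) = 30.5/3.35 = 9.104 in

9.10 in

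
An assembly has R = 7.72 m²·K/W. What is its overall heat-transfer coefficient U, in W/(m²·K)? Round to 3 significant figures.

0.130 W/(m²·K)

U = 1/R = 1/7.72 = 0.1295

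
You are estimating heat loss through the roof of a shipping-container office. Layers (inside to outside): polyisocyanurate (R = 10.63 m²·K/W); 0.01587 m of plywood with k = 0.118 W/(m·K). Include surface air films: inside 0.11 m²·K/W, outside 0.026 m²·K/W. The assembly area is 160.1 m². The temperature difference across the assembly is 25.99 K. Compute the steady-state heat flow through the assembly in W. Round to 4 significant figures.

0.01587/0.118 = 0.13449
R_total = 0.11 + 10.63 + 0.13449 + 0.026 = 10.9 m²·K/W
Q = A·ΔT/R = 160.1 × 25.99 / 10.9 = 381.73 W

381.7 W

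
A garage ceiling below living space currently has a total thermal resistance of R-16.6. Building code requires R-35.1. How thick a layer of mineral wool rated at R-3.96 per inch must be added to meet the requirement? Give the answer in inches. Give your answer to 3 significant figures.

ΔR = 35.1 − 16.6 = 18.5 ft²·°F·h/BTU
L = ΔR / (R/in) = 18.5/3.96 = 4.672 in

4.67 in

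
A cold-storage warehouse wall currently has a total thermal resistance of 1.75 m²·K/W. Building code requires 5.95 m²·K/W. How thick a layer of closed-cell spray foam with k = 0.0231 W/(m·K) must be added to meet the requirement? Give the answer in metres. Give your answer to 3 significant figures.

0.0970 m

ΔR = 5.95 − 1.75 = 4.2 m²·K/W
L = ΔR × k = 4.2 × 0.0231 = 0.09702 m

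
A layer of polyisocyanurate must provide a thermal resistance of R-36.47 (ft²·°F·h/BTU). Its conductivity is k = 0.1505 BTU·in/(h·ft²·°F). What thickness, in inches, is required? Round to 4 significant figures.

L = R × k = 36.47 × 0.1505 = 5.4887 in

5.489 in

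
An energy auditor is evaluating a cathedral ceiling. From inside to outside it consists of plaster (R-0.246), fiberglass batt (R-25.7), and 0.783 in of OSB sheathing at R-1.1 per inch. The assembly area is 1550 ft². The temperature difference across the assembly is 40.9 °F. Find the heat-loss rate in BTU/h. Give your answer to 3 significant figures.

0.783 × 1.1 = 0.8613
R_total = 0.246 + 25.7 + 0.8613 = 26.81 ft²·°F·h/BTU
Q = A·ΔT/R = 1550 × 40.9 / 26.81 = 2365 BTU/h

2360 BTU/h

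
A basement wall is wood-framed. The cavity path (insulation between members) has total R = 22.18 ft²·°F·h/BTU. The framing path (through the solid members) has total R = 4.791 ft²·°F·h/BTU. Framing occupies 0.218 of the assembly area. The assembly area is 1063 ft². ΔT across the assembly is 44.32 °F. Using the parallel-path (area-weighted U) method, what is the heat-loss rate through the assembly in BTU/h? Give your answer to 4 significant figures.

3805 BTU/h

U_eff = 0.782/22.18 + 0.218/4.791 = 0.035257 + 0.045502 = 0.080759
R_eff = 1/U_eff = 12.383 ft²·°F·h/BTU
Q = 1063 × 44.32 / 12.383 = 3804.7 BTU/h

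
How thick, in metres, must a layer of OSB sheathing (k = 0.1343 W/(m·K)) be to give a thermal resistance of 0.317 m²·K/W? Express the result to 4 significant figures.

0.04257 m

L = R·k = 0.317 × 0.1343 = 0.042573 m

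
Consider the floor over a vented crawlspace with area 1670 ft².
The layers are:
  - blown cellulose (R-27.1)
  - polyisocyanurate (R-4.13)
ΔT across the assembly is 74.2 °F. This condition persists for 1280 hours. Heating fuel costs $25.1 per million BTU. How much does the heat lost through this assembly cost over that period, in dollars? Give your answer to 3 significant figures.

R_total = 27.1 + 4.13 = 31.23 ft²·°F·h/BTU
Q = 1670 × 74.2 / 31.23 = 3968 BTU/h
E = 3968 × 1280 = 5079000 BTU
Cost = 5079000/10⁶ × 25.1 = $127.5

127 dollars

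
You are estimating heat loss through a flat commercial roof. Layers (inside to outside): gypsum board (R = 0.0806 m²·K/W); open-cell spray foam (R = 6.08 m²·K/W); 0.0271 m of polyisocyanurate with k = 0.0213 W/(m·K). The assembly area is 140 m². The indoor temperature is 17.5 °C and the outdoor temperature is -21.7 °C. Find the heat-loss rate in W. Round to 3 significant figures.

0.0271/0.0213 = 1.272
R_total = 0.0806 + 6.08 + 1.272 = 7.433 m²·K/W
Q = A·ΔT/R = 140 × (17.5 − (-21.7)) / 7.433 = 738.3 W

738 W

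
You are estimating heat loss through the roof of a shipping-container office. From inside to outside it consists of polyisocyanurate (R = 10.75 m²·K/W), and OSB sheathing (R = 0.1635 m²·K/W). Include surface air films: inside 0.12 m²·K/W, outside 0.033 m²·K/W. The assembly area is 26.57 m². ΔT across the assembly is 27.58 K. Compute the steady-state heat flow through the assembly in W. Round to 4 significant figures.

66.22 W

R_total = 0.12 + 10.75 + 0.1635 + 0.033 = 11.066 m²·K/W
Q = A·ΔT/R = 26.57 × 27.58 / 11.066 = 66.218 W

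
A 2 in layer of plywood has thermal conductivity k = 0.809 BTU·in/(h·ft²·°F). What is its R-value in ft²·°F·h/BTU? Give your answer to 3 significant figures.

R = L/k = 2/0.809 = 2.472 ft²·°F·h/BTU

2.47 ft²·°F·h/BTU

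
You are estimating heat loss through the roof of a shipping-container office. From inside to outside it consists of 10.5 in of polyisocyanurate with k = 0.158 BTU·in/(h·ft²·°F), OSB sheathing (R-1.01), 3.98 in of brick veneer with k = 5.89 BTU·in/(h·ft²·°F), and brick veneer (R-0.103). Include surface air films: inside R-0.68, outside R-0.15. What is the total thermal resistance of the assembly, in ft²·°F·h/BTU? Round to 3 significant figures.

69.1 ft²·°F·h/BTU

10.5/0.158 = 66.46
3.98/5.89 = 0.6757
R_total = 0.68 + 66.46 + 1.01 + 0.6757 + 0.103 + 0.15 = 69.07 ft²·°F·h/BTU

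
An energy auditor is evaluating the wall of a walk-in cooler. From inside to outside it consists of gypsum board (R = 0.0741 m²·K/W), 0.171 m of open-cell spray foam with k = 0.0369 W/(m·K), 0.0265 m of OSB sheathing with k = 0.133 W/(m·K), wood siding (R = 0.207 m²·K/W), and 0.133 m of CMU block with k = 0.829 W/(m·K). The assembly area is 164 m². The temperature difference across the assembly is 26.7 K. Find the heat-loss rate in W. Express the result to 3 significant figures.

830 W

0.171/0.0369 = 4.634
0.0265/0.133 = 0.1992
0.133/0.829 = 0.1604
R_total = 0.0741 + 4.634 + 0.1992 + 0.207 + 0.1604 = 5.275 m²·K/W
Q = A·ΔT/R = 164 × 26.7 / 5.275 = 830.1 W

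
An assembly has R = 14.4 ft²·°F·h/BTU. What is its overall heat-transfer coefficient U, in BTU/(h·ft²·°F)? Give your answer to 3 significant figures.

U = 1/R = 1/14.4 = 0.06944

0.0694 BTU/(h·ft²·°F)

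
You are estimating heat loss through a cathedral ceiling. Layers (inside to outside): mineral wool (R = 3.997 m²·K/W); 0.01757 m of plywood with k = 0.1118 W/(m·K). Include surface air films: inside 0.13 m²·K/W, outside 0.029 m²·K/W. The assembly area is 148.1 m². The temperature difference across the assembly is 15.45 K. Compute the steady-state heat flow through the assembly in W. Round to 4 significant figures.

0.01757/0.1118 = 0.15716
R_total = 0.13 + 3.997 + 0.15716 + 0.029 = 4.3132 m²·K/W
Q = A·ΔT/R = 148.1 × 15.45 / 4.3132 = 530.5 W

530.5 W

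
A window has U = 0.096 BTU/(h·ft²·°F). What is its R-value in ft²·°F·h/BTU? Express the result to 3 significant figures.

10.4 ft²·°F·h/BTU

R = 1/U = 1/0.096 = 10.42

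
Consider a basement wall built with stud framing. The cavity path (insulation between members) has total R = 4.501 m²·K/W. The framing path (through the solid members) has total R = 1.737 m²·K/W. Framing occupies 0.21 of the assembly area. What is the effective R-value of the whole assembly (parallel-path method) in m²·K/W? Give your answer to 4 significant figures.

U_eff = 0.79/4.501 + 0.21/1.737 = 0.17552 + 0.1209 = 0.29641
R_eff = 1/U_eff = 3.3737 m²·K/W

3.374 m²·K/W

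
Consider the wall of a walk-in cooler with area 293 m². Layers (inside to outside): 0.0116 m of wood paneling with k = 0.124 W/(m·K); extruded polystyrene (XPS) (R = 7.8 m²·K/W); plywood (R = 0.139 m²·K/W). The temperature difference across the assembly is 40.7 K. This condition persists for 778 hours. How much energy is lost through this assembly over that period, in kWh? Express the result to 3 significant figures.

1160 kWh

0.0116/0.124 = 0.09355
R_total = 0.09355 + 7.8 + 0.139 = 8.033 m²·K/W
Q = 293 × 40.7 / 8.033 = 1485 W
E = 1485 W × 778 h / 1000 = 1155 kWh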